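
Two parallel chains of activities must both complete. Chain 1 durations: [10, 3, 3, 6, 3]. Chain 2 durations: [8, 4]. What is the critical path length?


Path A total = 10 + 3 + 3 + 6 + 3 = 25
Path B total = 8 + 4 = 12
Critical path = longest path = max(25, 12) = 25

25


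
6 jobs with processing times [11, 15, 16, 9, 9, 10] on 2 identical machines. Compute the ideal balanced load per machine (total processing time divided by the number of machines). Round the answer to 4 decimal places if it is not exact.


Total processing time = 11 + 15 + 16 + 9 + 9 + 10 = 70
Number of machines = 2
Ideal balanced load = 70 / 2 = 35.0

35.0


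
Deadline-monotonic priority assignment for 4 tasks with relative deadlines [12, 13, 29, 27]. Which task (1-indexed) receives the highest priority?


Sort tasks by relative deadline (ascending):
  Task 1: deadline = 12
  Task 2: deadline = 13
  Task 4: deadline = 27
  Task 3: deadline = 29
Priority order (highest first): [1, 2, 4, 3]
Highest priority task = 1

1


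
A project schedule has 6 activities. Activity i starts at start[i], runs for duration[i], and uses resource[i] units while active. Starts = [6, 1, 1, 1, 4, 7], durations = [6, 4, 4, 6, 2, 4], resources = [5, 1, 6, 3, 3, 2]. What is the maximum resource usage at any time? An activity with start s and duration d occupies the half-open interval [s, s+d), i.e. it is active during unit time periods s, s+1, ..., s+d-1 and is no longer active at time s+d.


Each activity i is active on [start_i, start_i + duration_i).
Compute total resource usage per time slot:
  t=0: active resources = [], total = 0
  t=1: active resources = [1, 6, 3], total = 10
  t=2: active resources = [1, 6, 3], total = 10
  t=3: active resources = [1, 6, 3], total = 10
  t=4: active resources = [1, 6, 3, 3], total = 13
  t=5: active resources = [3, 3], total = 6
  t=6: active resources = [5, 3], total = 8
  t=7: active resources = [5, 2], total = 7
  t=8: active resources = [5, 2], total = 7
  t=9: active resources = [5, 2], total = 7
  t=10: active resources = [5, 2], total = 7
  t=11: active resources = [5], total = 5
Peak resource demand = 13

13


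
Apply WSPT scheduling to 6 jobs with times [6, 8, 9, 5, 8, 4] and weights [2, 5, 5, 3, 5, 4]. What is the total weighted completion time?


Compute p/w ratios and sort ascending (WSPT): [(4, 4), (8, 5), (8, 5), (5, 3), (9, 5), (6, 2)]
Compute weighted completion times:
  Job (p=4,w=4): C=4, w*C=4*4=16
  Job (p=8,w=5): C=12, w*C=5*12=60
  Job (p=8,w=5): C=20, w*C=5*20=100
  Job (p=5,w=3): C=25, w*C=3*25=75
  Job (p=9,w=5): C=34, w*C=5*34=170
  Job (p=6,w=2): C=40, w*C=2*40=80
Total weighted completion time = 501

501


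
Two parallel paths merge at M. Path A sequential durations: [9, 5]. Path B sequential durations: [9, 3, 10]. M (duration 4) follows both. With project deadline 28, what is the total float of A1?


Forward pass: ES(A1) = sum of predecessors on chain A = 0
EF = ES + duration = 0 + 9 = 9
Backward pass: LF(M) = deadline = 28; LS(M) = 28 - 4 = 24
LF(A1) = LS(M) - sum(successors on chain A) = 24 - 5 = 19
LS = LF - duration = 19 - 9 = 10
Total float = LS - ES = 10 - 0 = 10

10


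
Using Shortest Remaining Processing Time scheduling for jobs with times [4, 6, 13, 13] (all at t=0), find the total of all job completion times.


Since all jobs arrive at t=0, SRPT equals SPT ordering.
SPT order: [4, 6, 13, 13]
Completion times:
  Job 1: p=4, C=4
  Job 2: p=6, C=10
  Job 3: p=13, C=23
  Job 4: p=13, C=36
Total completion time = 4 + 10 + 23 + 36 = 73

73


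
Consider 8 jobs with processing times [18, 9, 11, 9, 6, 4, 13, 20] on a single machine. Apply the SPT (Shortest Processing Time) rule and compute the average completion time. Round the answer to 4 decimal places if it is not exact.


Sort jobs by processing time (SPT order): [4, 6, 9, 9, 11, 13, 18, 20]
Compute completion times sequentially:
  Job 1: processing = 4, completes at 4
  Job 2: processing = 6, completes at 10
  Job 3: processing = 9, completes at 19
  Job 4: processing = 9, completes at 28
  Job 5: processing = 11, completes at 39
  Job 6: processing = 13, completes at 52
  Job 7: processing = 18, completes at 70
  Job 8: processing = 20, completes at 90
Sum of completion times = 312
Average completion time = 312/8 = 39.0

39.0


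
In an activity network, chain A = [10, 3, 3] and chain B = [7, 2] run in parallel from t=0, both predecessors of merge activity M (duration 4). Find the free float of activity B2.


ES(B2) = sum of predecessors on chain B = 7
EF(B2) = ES + duration = 7 + 2 = 9
Successor of B2 is M. ES(M) = max(sum(A), sum(B)) = max(16, 9) = 16
Free float = ES(successor) - EF(current) = 16 - 9 = 7

7


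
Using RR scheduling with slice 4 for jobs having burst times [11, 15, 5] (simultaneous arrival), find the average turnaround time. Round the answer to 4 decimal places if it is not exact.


Time quantum = 4
Execution trace:
  J1 runs 4 units, time = 4
  J2 runs 4 units, time = 8
  J3 runs 4 units, time = 12
  J1 runs 4 units, time = 16
  J2 runs 4 units, time = 20
  J3 runs 1 units, time = 21
  J1 runs 3 units, time = 24
  J2 runs 4 units, time = 28
  J2 runs 3 units, time = 31
Finish times: [24, 31, 21]
Average turnaround = 76/3 = 25.3333

25.3333


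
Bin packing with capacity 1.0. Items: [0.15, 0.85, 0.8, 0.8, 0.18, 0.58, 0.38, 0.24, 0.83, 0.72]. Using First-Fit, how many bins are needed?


Place items sequentially using First-Fit:
  Item 0.15 -> new Bin 1
  Item 0.85 -> Bin 1 (now 1.0)
  Item 0.8 -> new Bin 2
  Item 0.8 -> new Bin 3
  Item 0.18 -> Bin 2 (now 0.98)
  Item 0.58 -> new Bin 4
  Item 0.38 -> Bin 4 (now 0.96)
  Item 0.24 -> new Bin 5
  Item 0.83 -> new Bin 6
  Item 0.72 -> Bin 5 (now 0.96)
Total bins used = 6

6


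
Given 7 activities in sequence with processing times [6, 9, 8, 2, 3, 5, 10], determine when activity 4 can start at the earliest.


Activity 4 starts after activities 1 through 3 complete.
Predecessor durations: [6, 9, 8]
ES = 6 + 9 + 8 = 23

23


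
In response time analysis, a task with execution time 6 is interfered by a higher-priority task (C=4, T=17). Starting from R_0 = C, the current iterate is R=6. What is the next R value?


R_next = C + ceil(R_prev / T_hp) * C_hp
ceil(6 / 17) = ceil(0.3529) = 1
Interference = 1 * 4 = 4
R_next = 6 + 4 = 10

10


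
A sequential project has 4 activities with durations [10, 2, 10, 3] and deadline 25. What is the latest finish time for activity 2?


LF(activity 2) = deadline - sum of successor durations
Successors: activities 3 through 4 with durations [10, 3]
Sum of successor durations = 13
LF = 25 - 13 = 12

12


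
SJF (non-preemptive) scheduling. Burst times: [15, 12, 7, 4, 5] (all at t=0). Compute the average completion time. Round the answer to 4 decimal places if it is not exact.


SJF order (ascending): [4, 5, 7, 12, 15]
Completion times:
  Job 1: burst=4, C=4
  Job 2: burst=5, C=9
  Job 3: burst=7, C=16
  Job 4: burst=12, C=28
  Job 5: burst=15, C=43
Average completion = 100/5 = 20.0

20.0


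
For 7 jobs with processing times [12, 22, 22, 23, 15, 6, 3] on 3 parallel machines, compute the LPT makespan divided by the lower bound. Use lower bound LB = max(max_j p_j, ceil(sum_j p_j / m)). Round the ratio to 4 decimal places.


LPT order: [23, 22, 22, 15, 12, 6, 3]
Machine loads after assignment: [32, 37, 34]
LPT makespan = 37
Lower bound = max(max_job, ceil(total/3)) = max(23, 35) = 35
Ratio = 37 / 35 = 1.0571

1.0571


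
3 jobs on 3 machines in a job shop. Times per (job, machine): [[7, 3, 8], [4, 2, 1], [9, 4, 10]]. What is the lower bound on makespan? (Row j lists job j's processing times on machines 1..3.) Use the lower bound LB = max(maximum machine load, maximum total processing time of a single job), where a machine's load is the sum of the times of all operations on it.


Machine loads:
  Machine 1: 7 + 4 + 9 = 20
  Machine 2: 3 + 2 + 4 = 9
  Machine 3: 8 + 1 + 10 = 19
Max machine load = 20
Job totals:
  Job 1: 18
  Job 2: 7
  Job 3: 23
Max job total = 23
Lower bound = max(20, 23) = 23

23


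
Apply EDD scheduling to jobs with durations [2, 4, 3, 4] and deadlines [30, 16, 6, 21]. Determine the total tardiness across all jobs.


Sort by due date (EDD order): [(3, 6), (4, 16), (4, 21), (2, 30)]
Compute completion times and tardiness:
  Job 1: p=3, d=6, C=3, tardiness=max(0,3-6)=0
  Job 2: p=4, d=16, C=7, tardiness=max(0,7-16)=0
  Job 3: p=4, d=21, C=11, tardiness=max(0,11-21)=0
  Job 4: p=2, d=30, C=13, tardiness=max(0,13-30)=0
Total tardiness = 0

0


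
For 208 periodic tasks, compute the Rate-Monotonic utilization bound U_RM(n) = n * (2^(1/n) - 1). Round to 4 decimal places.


Compute 2^(1/208) = 1.0033379971
Subtract 1: 1.0033379971 - 1 = 0.0033379971
Multiply by n: 208 * 0.0033379971 = 0.6943033968
Round to 4 dp: 0.6943

0.6943


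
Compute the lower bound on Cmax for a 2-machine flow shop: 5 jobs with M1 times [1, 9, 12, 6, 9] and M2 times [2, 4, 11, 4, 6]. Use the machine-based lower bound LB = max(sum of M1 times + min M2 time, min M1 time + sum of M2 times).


LB1 = sum(M1 times) + min(M2 times) = 37 + 2 = 39
LB2 = min(M1 times) + sum(M2 times) = 1 + 27 = 28
Lower bound = max(LB1, LB2) = max(39, 28) = 39

39


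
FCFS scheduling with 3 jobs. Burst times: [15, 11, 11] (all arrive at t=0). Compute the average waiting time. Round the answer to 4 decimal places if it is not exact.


FCFS order (as given): [15, 11, 11]
Waiting times:
  Job 1: wait = 0
  Job 2: wait = 15
  Job 3: wait = 26
Sum of waiting times = 41
Average waiting time = 41/3 = 13.6667

13.6667


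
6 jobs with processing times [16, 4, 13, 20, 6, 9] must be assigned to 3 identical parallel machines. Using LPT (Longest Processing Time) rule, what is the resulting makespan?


Sort jobs in decreasing order (LPT): [20, 16, 13, 9, 6, 4]
Assign each job to the least loaded machine:
  Machine 1: jobs [20, 4], load = 24
  Machine 2: jobs [16, 6], load = 22
  Machine 3: jobs [13, 9], load = 22
Makespan = max load = 24

24


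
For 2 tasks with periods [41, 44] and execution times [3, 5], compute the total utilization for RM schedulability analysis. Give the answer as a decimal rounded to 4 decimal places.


Compute individual utilizations (exact fractions):
  Task 1: C/T = 3/41 (approx. 0.0732)
  Task 2: C/T = 5/44 (approx. 0.1136)
Total utilization U = 3/41 + 5/44 = 337/1804
Rounded to 4 decimal places: U = 0.1868
RM (Liu & Layland) bound for 2 tasks = 0.828427; compare with U = 337/1804 (approx. 0.186807)
U <= bound, so schedulable by RM sufficient condition.

0.1868


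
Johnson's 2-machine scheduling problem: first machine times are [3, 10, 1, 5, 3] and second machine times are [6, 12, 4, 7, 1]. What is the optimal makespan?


Apply Johnson's rule:
  Group 1 (a <= b): [(3, 1, 4), (1, 3, 6), (4, 5, 7), (2, 10, 12)]
  Group 2 (a > b): [(5, 3, 1)]
Optimal job order: [3, 1, 4, 2, 5]
Schedule:
  Job 3: M1 done at 1, M2 done at 5
  Job 1: M1 done at 4, M2 done at 11
  Job 4: M1 done at 9, M2 done at 18
  Job 2: M1 done at 19, M2 done at 31
  Job 5: M1 done at 22, M2 done at 32
Makespan = 32

32


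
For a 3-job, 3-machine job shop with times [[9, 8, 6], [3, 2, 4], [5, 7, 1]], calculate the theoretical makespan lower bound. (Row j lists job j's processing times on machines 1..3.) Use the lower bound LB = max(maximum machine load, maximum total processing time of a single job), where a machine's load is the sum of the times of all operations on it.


Machine loads:
  Machine 1: 9 + 3 + 5 = 17
  Machine 2: 8 + 2 + 7 = 17
  Machine 3: 6 + 4 + 1 = 11
Max machine load = 17
Job totals:
  Job 1: 23
  Job 2: 9
  Job 3: 13
Max job total = 23
Lower bound = max(17, 23) = 23

23


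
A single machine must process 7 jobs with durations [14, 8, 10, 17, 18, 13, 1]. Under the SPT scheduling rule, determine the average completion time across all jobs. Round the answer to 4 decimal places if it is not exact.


Sort jobs by processing time (SPT order): [1, 8, 10, 13, 14, 17, 18]
Compute completion times sequentially:
  Job 1: processing = 1, completes at 1
  Job 2: processing = 8, completes at 9
  Job 3: processing = 10, completes at 19
  Job 4: processing = 13, completes at 32
  Job 5: processing = 14, completes at 46
  Job 6: processing = 17, completes at 63
  Job 7: processing = 18, completes at 81
Sum of completion times = 251
Average completion time = 251/7 = 35.8571

35.8571


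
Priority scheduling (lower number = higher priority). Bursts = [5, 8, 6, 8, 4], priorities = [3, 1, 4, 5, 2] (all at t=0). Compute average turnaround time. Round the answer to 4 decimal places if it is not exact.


Sort by priority (ascending = highest first):
Order: [(1, 8), (2, 4), (3, 5), (4, 6), (5, 8)]
Completion times:
  Priority 1, burst=8, C=8
  Priority 2, burst=4, C=12
  Priority 3, burst=5, C=17
  Priority 4, burst=6, C=23
  Priority 5, burst=8, C=31
Average turnaround = 91/5 = 18.2

18.2


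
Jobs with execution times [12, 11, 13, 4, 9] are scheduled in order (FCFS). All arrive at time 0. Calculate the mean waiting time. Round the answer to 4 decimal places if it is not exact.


FCFS order (as given): [12, 11, 13, 4, 9]
Waiting times:
  Job 1: wait = 0
  Job 2: wait = 12
  Job 3: wait = 23
  Job 4: wait = 36
  Job 5: wait = 40
Sum of waiting times = 111
Average waiting time = 111/5 = 22.2

22.2


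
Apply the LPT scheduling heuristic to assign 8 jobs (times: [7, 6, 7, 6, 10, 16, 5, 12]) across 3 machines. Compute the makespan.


Sort jobs in decreasing order (LPT): [16, 12, 10, 7, 7, 6, 6, 5]
Assign each job to the least loaded machine:
  Machine 1: jobs [16, 6], load = 22
  Machine 2: jobs [12, 7, 5], load = 24
  Machine 3: jobs [10, 7, 6], load = 23
Makespan = max load = 24

24


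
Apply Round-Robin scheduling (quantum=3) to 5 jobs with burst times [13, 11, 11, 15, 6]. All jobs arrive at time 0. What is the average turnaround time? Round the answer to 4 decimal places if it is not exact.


Time quantum = 3
Execution trace:
  J1 runs 3 units, time = 3
  J2 runs 3 units, time = 6
  J3 runs 3 units, time = 9
  J4 runs 3 units, time = 12
  J5 runs 3 units, time = 15
  J1 runs 3 units, time = 18
  J2 runs 3 units, time = 21
  J3 runs 3 units, time = 24
  J4 runs 3 units, time = 27
  J5 runs 3 units, time = 30
  J1 runs 3 units, time = 33
  J2 runs 3 units, time = 36
  J3 runs 3 units, time = 39
  J4 runs 3 units, time = 42
  J1 runs 3 units, time = 45
  J2 runs 2 units, time = 47
  J3 runs 2 units, time = 49
  J4 runs 3 units, time = 52
  J1 runs 1 units, time = 53
  J4 runs 3 units, time = 56
Finish times: [53, 47, 49, 56, 30]
Average turnaround = 235/5 = 47.0

47.0


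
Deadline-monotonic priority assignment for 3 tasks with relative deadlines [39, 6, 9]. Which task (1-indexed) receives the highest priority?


Sort tasks by relative deadline (ascending):
  Task 2: deadline = 6
  Task 3: deadline = 9
  Task 1: deadline = 39
Priority order (highest first): [2, 3, 1]
Highest priority task = 2

2


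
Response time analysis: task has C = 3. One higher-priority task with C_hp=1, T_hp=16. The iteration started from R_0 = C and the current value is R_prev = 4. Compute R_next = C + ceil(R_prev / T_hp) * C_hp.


R_next = C + ceil(R_prev / T_hp) * C_hp
ceil(4 / 16) = ceil(0.25) = 1
Interference = 1 * 1 = 1
R_next = 3 + 1 = 4
R_next = R_prev, so the iteration has converged (response time = 4).

4


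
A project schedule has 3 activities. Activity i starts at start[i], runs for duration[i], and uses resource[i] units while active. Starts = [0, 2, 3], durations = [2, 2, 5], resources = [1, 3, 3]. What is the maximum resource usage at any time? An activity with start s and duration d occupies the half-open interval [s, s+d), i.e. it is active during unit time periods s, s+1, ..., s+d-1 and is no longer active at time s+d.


Each activity i is active on [start_i, start_i + duration_i).
Compute total resource usage per time slot:
  t=0: active resources = [1], total = 1
  t=1: active resources = [1], total = 1
  t=2: active resources = [3], total = 3
  t=3: active resources = [3, 3], total = 6
  t=4: active resources = [3], total = 3
  t=5: active resources = [3], total = 3
  t=6: active resources = [3], total = 3
  t=7: active resources = [3], total = 3
Peak resource demand = 6

6


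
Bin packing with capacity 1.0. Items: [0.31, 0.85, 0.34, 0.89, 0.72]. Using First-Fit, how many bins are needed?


Place items sequentially using First-Fit:
  Item 0.31 -> new Bin 1
  Item 0.85 -> new Bin 2
  Item 0.34 -> Bin 1 (now 0.65)
  Item 0.89 -> new Bin 3
  Item 0.72 -> new Bin 4
Total bins used = 4

4


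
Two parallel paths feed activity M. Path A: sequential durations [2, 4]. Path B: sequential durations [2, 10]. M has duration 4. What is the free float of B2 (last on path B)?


ES(B2) = sum of predecessors on chain B = 2
EF(B2) = ES + duration = 2 + 10 = 12
Successor of B2 is M. ES(M) = max(sum(A), sum(B)) = max(6, 12) = 12
Free float = ES(successor) - EF(current) = 12 - 12 = 0

0


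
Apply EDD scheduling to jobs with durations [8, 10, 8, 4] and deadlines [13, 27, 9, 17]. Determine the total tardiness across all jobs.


Sort by due date (EDD order): [(8, 9), (8, 13), (4, 17), (10, 27)]
Compute completion times and tardiness:
  Job 1: p=8, d=9, C=8, tardiness=max(0,8-9)=0
  Job 2: p=8, d=13, C=16, tardiness=max(0,16-13)=3
  Job 3: p=4, d=17, C=20, tardiness=max(0,20-17)=3
  Job 4: p=10, d=27, C=30, tardiness=max(0,30-27)=3
Total tardiness = 9

9


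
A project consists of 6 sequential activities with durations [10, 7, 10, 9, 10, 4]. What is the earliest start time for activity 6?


Activity 6 starts after activities 1 through 5 complete.
Predecessor durations: [10, 7, 10, 9, 10]
ES = 10 + 7 + 10 + 9 + 10 = 46

46


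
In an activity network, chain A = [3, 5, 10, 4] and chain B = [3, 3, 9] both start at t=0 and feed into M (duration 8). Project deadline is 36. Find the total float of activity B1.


Forward pass: ES(B1) = sum of predecessors on chain B = 0
EF = ES + duration = 0 + 3 = 3
Backward pass: LF(M) = deadline = 36; LS(M) = 36 - 8 = 28
LF(B1) = LS(M) - sum(successors on chain B) = 28 - 12 = 16
LS = LF - duration = 16 - 3 = 13
Total float = LS - ES = 13 - 0 = 13

13


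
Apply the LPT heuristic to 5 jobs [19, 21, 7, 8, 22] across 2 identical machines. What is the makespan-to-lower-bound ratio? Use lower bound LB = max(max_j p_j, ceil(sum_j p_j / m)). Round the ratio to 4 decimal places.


LPT order: [22, 21, 19, 8, 7]
Machine loads after assignment: [37, 40]
LPT makespan = 40
Lower bound = max(max_job, ceil(total/2)) = max(22, 39) = 39
Ratio = 40 / 39 = 1.0256

1.0256


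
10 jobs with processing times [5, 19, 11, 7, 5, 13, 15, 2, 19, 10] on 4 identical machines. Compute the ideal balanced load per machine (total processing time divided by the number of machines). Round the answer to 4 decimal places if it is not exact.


Total processing time = 5 + 19 + 11 + 7 + 5 + 13 + 15 + 2 + 19 + 10 = 106
Number of machines = 4
Ideal balanced load = 106 / 4 = 26.5

26.5


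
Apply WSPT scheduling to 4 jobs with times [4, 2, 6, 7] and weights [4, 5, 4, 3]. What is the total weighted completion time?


Compute p/w ratios and sort ascending (WSPT): [(2, 5), (4, 4), (6, 4), (7, 3)]
Compute weighted completion times:
  Job (p=2,w=5): C=2, w*C=5*2=10
  Job (p=4,w=4): C=6, w*C=4*6=24
  Job (p=6,w=4): C=12, w*C=4*12=48
  Job (p=7,w=3): C=19, w*C=3*19=57
Total weighted completion time = 139

139


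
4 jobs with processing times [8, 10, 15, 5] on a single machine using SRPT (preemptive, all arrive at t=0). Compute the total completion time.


Since all jobs arrive at t=0, SRPT equals SPT ordering.
SPT order: [5, 8, 10, 15]
Completion times:
  Job 1: p=5, C=5
  Job 2: p=8, C=13
  Job 3: p=10, C=23
  Job 4: p=15, C=38
Total completion time = 5 + 13 + 23 + 38 = 79

79


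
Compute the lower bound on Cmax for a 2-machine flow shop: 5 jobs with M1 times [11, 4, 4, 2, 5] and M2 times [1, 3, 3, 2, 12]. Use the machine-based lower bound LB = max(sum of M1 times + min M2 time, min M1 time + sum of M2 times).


LB1 = sum(M1 times) + min(M2 times) = 26 + 1 = 27
LB2 = min(M1 times) + sum(M2 times) = 2 + 21 = 23
Lower bound = max(LB1, LB2) = max(27, 23) = 27

27


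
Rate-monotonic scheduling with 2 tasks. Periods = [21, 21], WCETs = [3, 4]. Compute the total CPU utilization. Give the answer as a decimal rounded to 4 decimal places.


Compute individual utilizations (exact fractions):
  Task 1: C/T = 3/21 = 1/7 (approx. 0.1429)
  Task 2: C/T = 4/21 (approx. 0.1905)
Total utilization U = 1/7 + 4/21 = 1/3
Rounded to 4 decimal places: U = 0.3333
RM (Liu & Layland) bound for 2 tasks = 0.828427; compare with U = 1/3 (approx. 0.333333)
U <= bound, so schedulable by RM sufficient condition.

0.3333


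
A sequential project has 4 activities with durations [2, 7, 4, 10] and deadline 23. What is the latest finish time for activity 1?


LF(activity 1) = deadline - sum of successor durations
Successors: activities 2 through 4 with durations [7, 4, 10]
Sum of successor durations = 21
LF = 23 - 21 = 2

2


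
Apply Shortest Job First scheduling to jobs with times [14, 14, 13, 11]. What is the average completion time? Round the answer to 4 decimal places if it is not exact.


SJF order (ascending): [11, 13, 14, 14]
Completion times:
  Job 1: burst=11, C=11
  Job 2: burst=13, C=24
  Job 3: burst=14, C=38
  Job 4: burst=14, C=52
Average completion = 125/4 = 31.25

31.25


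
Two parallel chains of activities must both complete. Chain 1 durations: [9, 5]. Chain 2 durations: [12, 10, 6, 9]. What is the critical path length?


Path A total = 9 + 5 = 14
Path B total = 12 + 10 + 6 + 9 = 37
Critical path = longest path = max(14, 37) = 37

37


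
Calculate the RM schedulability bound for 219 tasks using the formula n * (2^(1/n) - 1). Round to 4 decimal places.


Compute 2^(1/219) = 1.0031700697
Subtract 1: 1.0031700697 - 1 = 0.0031700697
Multiply by n: 219 * 0.0031700697 = 0.6942452643
Round to 4 dp: 0.6942

0.6942


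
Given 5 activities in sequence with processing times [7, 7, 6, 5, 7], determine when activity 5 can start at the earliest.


Activity 5 starts after activities 1 through 4 complete.
Predecessor durations: [7, 7, 6, 5]
ES = 7 + 7 + 6 + 5 = 25

25


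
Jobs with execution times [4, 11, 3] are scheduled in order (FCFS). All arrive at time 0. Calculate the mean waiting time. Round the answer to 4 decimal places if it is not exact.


FCFS order (as given): [4, 11, 3]
Waiting times:
  Job 1: wait = 0
  Job 2: wait = 4
  Job 3: wait = 15
Sum of waiting times = 19
Average waiting time = 19/3 = 6.3333

6.3333


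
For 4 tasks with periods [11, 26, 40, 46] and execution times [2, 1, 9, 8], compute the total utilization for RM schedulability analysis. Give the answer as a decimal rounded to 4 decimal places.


Compute individual utilizations (exact fractions):
  Task 1: C/T = 2/11 (approx. 0.1818)
  Task 2: C/T = 1/26 (approx. 0.0385)
  Task 3: C/T = 9/40 (approx. 0.225)
  Task 4: C/T = 8/46 = 4/23 (approx. 0.1739)
Total utilization U = 2/11 + 1/26 + 9/40 + 4/23 = 81461/131560
Rounded to 4 decimal places: U = 0.6192
RM (Liu & Layland) bound for 4 tasks = 0.756828; compare with U = 81461/131560 (approx. 0.619193)
U <= bound, so schedulable by RM sufficient condition.

0.6192


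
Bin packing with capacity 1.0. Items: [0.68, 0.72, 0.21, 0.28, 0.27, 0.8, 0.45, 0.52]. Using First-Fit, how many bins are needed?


Place items sequentially using First-Fit:
  Item 0.68 -> new Bin 1
  Item 0.72 -> new Bin 2
  Item 0.21 -> Bin 1 (now 0.89)
  Item 0.28 -> Bin 2 (now 1.0)
  Item 0.27 -> new Bin 3
  Item 0.8 -> new Bin 4
  Item 0.45 -> Bin 3 (now 0.72)
  Item 0.52 -> new Bin 5
Total bins used = 5

5


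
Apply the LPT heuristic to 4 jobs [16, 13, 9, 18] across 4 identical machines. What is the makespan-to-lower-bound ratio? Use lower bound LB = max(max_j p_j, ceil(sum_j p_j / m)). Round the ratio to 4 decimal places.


LPT order: [18, 16, 13, 9]
Machine loads after assignment: [18, 16, 13, 9]
LPT makespan = 18
Lower bound = max(max_job, ceil(total/4)) = max(18, 14) = 18
Ratio = 18 / 18 = 1.0

1.0


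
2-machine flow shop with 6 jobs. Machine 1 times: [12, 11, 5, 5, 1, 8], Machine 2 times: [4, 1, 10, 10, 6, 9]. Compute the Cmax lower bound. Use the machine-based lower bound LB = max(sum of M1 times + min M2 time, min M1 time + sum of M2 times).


LB1 = sum(M1 times) + min(M2 times) = 42 + 1 = 43
LB2 = min(M1 times) + sum(M2 times) = 1 + 40 = 41
Lower bound = max(LB1, LB2) = max(43, 41) = 43

43


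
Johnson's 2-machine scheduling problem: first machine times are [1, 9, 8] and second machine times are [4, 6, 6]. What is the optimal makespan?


Apply Johnson's rule:
  Group 1 (a <= b): [(1, 1, 4)]
  Group 2 (a > b): [(2, 9, 6), (3, 8, 6)]
Optimal job order: [1, 2, 3]
Schedule:
  Job 1: M1 done at 1, M2 done at 5
  Job 2: M1 done at 10, M2 done at 16
  Job 3: M1 done at 18, M2 done at 24
Makespan = 24

24


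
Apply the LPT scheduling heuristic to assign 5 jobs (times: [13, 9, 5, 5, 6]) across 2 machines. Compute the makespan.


Sort jobs in decreasing order (LPT): [13, 9, 6, 5, 5]
Assign each job to the least loaded machine:
  Machine 1: jobs [13, 5], load = 18
  Machine 2: jobs [9, 6, 5], load = 20
Makespan = max load = 20

20


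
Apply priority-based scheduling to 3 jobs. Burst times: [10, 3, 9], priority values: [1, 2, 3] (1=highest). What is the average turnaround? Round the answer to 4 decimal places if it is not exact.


Sort by priority (ascending = highest first):
Order: [(1, 10), (2, 3), (3, 9)]
Completion times:
  Priority 1, burst=10, C=10
  Priority 2, burst=3, C=13
  Priority 3, burst=9, C=22
Average turnaround = 45/3 = 15.0

15.0


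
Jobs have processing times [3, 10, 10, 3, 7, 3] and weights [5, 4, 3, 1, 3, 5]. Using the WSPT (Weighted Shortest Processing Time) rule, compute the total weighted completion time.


Compute p/w ratios and sort ascending (WSPT): [(3, 5), (3, 5), (7, 3), (10, 4), (3, 1), (10, 3)]
Compute weighted completion times:
  Job (p=3,w=5): C=3, w*C=5*3=15
  Job (p=3,w=5): C=6, w*C=5*6=30
  Job (p=7,w=3): C=13, w*C=3*13=39
  Job (p=10,w=4): C=23, w*C=4*23=92
  Job (p=3,w=1): C=26, w*C=1*26=26
  Job (p=10,w=3): C=36, w*C=3*36=108
Total weighted completion time = 310

310


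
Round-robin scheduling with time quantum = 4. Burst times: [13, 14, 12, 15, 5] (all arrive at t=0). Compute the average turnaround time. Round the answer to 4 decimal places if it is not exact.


Time quantum = 4
Execution trace:
  J1 runs 4 units, time = 4
  J2 runs 4 units, time = 8
  J3 runs 4 units, time = 12
  J4 runs 4 units, time = 16
  J5 runs 4 units, time = 20
  J1 runs 4 units, time = 24
  J2 runs 4 units, time = 28
  J3 runs 4 units, time = 32
  J4 runs 4 units, time = 36
  J5 runs 1 units, time = 37
  J1 runs 4 units, time = 41
  J2 runs 4 units, time = 45
  J3 runs 4 units, time = 49
  J4 runs 4 units, time = 53
  J1 runs 1 units, time = 54
  J2 runs 2 units, time = 56
  J4 runs 3 units, time = 59
Finish times: [54, 56, 49, 59, 37]
Average turnaround = 255/5 = 51.0

51.0


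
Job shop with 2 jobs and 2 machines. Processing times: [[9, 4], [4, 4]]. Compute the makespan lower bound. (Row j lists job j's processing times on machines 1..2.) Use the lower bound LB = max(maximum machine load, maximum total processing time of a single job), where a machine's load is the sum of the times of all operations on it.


Machine loads:
  Machine 1: 9 + 4 = 13
  Machine 2: 4 + 4 = 8
Max machine load = 13
Job totals:
  Job 1: 13
  Job 2: 8
Max job total = 13
Lower bound = max(13, 13) = 13

13


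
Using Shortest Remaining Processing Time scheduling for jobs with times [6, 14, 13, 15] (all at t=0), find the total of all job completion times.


Since all jobs arrive at t=0, SRPT equals SPT ordering.
SPT order: [6, 13, 14, 15]
Completion times:
  Job 1: p=6, C=6
  Job 2: p=13, C=19
  Job 3: p=14, C=33
  Job 4: p=15, C=48
Total completion time = 6 + 19 + 33 + 48 = 106

106


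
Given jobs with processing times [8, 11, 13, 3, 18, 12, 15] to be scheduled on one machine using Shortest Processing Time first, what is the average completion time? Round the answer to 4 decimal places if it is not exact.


Sort jobs by processing time (SPT order): [3, 8, 11, 12, 13, 15, 18]
Compute completion times sequentially:
  Job 1: processing = 3, completes at 3
  Job 2: processing = 8, completes at 11
  Job 3: processing = 11, completes at 22
  Job 4: processing = 12, completes at 34
  Job 5: processing = 13, completes at 47
  Job 6: processing = 15, completes at 62
  Job 7: processing = 18, completes at 80
Sum of completion times = 259
Average completion time = 259/7 = 37.0

37.0


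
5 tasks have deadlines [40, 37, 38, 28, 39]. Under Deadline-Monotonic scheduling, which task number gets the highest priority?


Sort tasks by relative deadline (ascending):
  Task 4: deadline = 28
  Task 2: deadline = 37
  Task 3: deadline = 38
  Task 5: deadline = 39
  Task 1: deadline = 40
Priority order (highest first): [4, 2, 3, 5, 1]
Highest priority task = 4

4


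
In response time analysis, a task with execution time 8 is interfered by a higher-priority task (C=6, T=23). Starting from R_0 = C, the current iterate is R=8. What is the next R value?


R_next = C + ceil(R_prev / T_hp) * C_hp
ceil(8 / 23) = ceil(0.3478) = 1
Interference = 1 * 6 = 6
R_next = 8 + 6 = 14

14


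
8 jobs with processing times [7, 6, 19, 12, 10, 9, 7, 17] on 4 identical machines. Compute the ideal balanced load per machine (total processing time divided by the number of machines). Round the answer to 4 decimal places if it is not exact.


Total processing time = 7 + 6 + 19 + 12 + 10 + 9 + 7 + 17 = 87
Number of machines = 4
Ideal balanced load = 87 / 4 = 21.75

21.75


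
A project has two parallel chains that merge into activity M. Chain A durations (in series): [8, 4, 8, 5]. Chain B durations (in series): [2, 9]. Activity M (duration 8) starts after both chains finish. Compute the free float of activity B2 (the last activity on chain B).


ES(B2) = sum of predecessors on chain B = 2
EF(B2) = ES + duration = 2 + 9 = 11
Successor of B2 is M. ES(M) = max(sum(A), sum(B)) = max(25, 11) = 25
Free float = ES(successor) - EF(current) = 25 - 11 = 14

14


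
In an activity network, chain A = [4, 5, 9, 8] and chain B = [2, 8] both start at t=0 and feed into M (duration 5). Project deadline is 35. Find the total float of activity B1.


Forward pass: ES(B1) = sum of predecessors on chain B = 0
EF = ES + duration = 0 + 2 = 2
Backward pass: LF(M) = deadline = 35; LS(M) = 35 - 5 = 30
LF(B1) = LS(M) - sum(successors on chain B) = 30 - 8 = 22
LS = LF - duration = 22 - 2 = 20
Total float = LS - ES = 20 - 0 = 20

20


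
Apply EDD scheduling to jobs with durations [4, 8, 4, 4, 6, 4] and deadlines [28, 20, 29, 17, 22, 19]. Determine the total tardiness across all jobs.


Sort by due date (EDD order): [(4, 17), (4, 19), (8, 20), (6, 22), (4, 28), (4, 29)]
Compute completion times and tardiness:
  Job 1: p=4, d=17, C=4, tardiness=max(0,4-17)=0
  Job 2: p=4, d=19, C=8, tardiness=max(0,8-19)=0
  Job 3: p=8, d=20, C=16, tardiness=max(0,16-20)=0
  Job 4: p=6, d=22, C=22, tardiness=max(0,22-22)=0
  Job 5: p=4, d=28, C=26, tardiness=max(0,26-28)=0
  Job 6: p=4, d=29, C=30, tardiness=max(0,30-29)=1
Total tardiness = 1

1


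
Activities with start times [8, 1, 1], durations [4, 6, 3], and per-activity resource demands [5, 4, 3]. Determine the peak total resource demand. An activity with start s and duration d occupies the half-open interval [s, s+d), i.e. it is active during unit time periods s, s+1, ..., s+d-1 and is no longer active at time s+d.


Each activity i is active on [start_i, start_i + duration_i).
Compute total resource usage per time slot:
  t=0: active resources = [], total = 0
  t=1: active resources = [4, 3], total = 7
  t=2: active resources = [4, 3], total = 7
  t=3: active resources = [4, 3], total = 7
  t=4: active resources = [4], total = 4
  t=5: active resources = [4], total = 4
  t=6: active resources = [4], total = 4
  t=7: active resources = [], total = 0
  t=8: active resources = [5], total = 5
  t=9: active resources = [5], total = 5
  t=10: active resources = [5], total = 5
  t=11: active resources = [5], total = 5
Peak resource demand = 7

7


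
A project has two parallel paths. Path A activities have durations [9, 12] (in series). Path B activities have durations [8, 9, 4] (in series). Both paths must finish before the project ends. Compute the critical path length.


Path A total = 9 + 12 = 21
Path B total = 8 + 9 + 4 = 21
Critical path = longest path = max(21, 21) = 21

21


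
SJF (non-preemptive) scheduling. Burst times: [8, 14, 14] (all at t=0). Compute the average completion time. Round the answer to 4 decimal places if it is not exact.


SJF order (ascending): [8, 14, 14]
Completion times:
  Job 1: burst=8, C=8
  Job 2: burst=14, C=22
  Job 3: burst=14, C=36
Average completion = 66/3 = 22.0

22.0


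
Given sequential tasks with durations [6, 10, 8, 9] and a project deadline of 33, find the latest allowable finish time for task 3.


LF(activity 3) = deadline - sum of successor durations
Successors: activities 4 through 4 with durations [9]
Sum of successor durations = 9
LF = 33 - 9 = 24

24


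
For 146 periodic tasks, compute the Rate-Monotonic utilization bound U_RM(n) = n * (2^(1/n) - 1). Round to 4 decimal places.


Compute 2^(1/146) = 1.0047588711
Subtract 1: 1.0047588711 - 1 = 0.0047588711
Multiply by n: 146 * 0.0047588711 = 0.6947951806
Round to 4 dp: 0.6948

0.6948


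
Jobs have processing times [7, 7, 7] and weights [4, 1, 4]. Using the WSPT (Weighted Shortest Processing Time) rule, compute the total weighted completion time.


Compute p/w ratios and sort ascending (WSPT): [(7, 4), (7, 4), (7, 1)]
Compute weighted completion times:
  Job (p=7,w=4): C=7, w*C=4*7=28
  Job (p=7,w=4): C=14, w*C=4*14=56
  Job (p=7,w=1): C=21, w*C=1*21=21
Total weighted completion time = 105

105


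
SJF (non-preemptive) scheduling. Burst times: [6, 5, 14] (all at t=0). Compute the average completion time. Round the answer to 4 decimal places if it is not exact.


SJF order (ascending): [5, 6, 14]
Completion times:
  Job 1: burst=5, C=5
  Job 2: burst=6, C=11
  Job 3: burst=14, C=25
Average completion = 41/3 = 13.6667

13.6667


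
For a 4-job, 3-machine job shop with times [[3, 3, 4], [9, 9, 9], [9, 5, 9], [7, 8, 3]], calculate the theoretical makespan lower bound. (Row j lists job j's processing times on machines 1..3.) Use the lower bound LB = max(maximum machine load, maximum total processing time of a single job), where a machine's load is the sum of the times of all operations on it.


Machine loads:
  Machine 1: 3 + 9 + 9 + 7 = 28
  Machine 2: 3 + 9 + 5 + 8 = 25
  Machine 3: 4 + 9 + 9 + 3 = 25
Max machine load = 28
Job totals:
  Job 1: 10
  Job 2: 27
  Job 3: 23
  Job 4: 18
Max job total = 27
Lower bound = max(28, 27) = 28

28


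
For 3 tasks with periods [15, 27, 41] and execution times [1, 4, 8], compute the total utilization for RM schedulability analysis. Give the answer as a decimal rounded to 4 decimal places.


Compute individual utilizations (exact fractions):
  Task 1: C/T = 1/15 (approx. 0.0667)
  Task 2: C/T = 4/27 (approx. 0.1481)
  Task 3: C/T = 8/41 (approx. 0.1951)
Total utilization U = 1/15 + 4/27 + 8/41 = 2269/5535
Rounded to 4 decimal places: U = 0.4099
RM (Liu & Layland) bound for 3 tasks = 0.779763; compare with U = 2269/5535 (approx. 0.409937)
U <= bound, so schedulable by RM sufficient condition.

0.4099


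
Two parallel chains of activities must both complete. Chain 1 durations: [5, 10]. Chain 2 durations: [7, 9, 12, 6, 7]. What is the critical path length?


Path A total = 5 + 10 = 15
Path B total = 7 + 9 + 12 + 6 + 7 = 41
Critical path = longest path = max(15, 41) = 41

41


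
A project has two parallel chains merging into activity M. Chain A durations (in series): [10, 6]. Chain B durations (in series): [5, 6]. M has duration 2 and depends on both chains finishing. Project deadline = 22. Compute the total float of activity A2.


Forward pass: ES(A2) = sum of predecessors on chain A = 10
EF = ES + duration = 10 + 6 = 16
Backward pass: LF(M) = deadline = 22; LS(M) = 22 - 2 = 20
LF(A2) = LS(M) - sum(successors on chain A) = 20 - 0 = 20
LS = LF - duration = 20 - 6 = 14
Total float = LS - ES = 14 - 10 = 4

4


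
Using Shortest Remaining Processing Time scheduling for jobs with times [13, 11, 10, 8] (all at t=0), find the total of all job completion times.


Since all jobs arrive at t=0, SRPT equals SPT ordering.
SPT order: [8, 10, 11, 13]
Completion times:
  Job 1: p=8, C=8
  Job 2: p=10, C=18
  Job 3: p=11, C=29
  Job 4: p=13, C=42
Total completion time = 8 + 18 + 29 + 42 = 97

97


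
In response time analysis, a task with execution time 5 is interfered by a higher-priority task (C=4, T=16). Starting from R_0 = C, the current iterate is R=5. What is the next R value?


R_next = C + ceil(R_prev / T_hp) * C_hp
ceil(5 / 16) = ceil(0.3125) = 1
Interference = 1 * 4 = 4
R_next = 5 + 4 = 9

9


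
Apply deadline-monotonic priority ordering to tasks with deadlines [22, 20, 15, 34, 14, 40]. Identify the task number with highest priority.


Sort tasks by relative deadline (ascending):
  Task 5: deadline = 14
  Task 3: deadline = 15
  Task 2: deadline = 20
  Task 1: deadline = 22
  Task 4: deadline = 34
  Task 6: deadline = 40
Priority order (highest first): [5, 3, 2, 1, 4, 6]
Highest priority task = 5

5


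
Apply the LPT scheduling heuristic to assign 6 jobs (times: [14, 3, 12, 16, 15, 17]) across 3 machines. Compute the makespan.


Sort jobs in decreasing order (LPT): [17, 16, 15, 14, 12, 3]
Assign each job to the least loaded machine:
  Machine 1: jobs [17, 3], load = 20
  Machine 2: jobs [16, 12], load = 28
  Machine 3: jobs [15, 14], load = 29
Makespan = max load = 29

29


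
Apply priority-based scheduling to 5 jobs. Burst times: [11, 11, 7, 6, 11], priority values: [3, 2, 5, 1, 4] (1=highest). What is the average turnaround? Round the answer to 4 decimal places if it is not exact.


Sort by priority (ascending = highest first):
Order: [(1, 6), (2, 11), (3, 11), (4, 11), (5, 7)]
Completion times:
  Priority 1, burst=6, C=6
  Priority 2, burst=11, C=17
  Priority 3, burst=11, C=28
  Priority 4, burst=11, C=39
  Priority 5, burst=7, C=46
Average turnaround = 136/5 = 27.2

27.2


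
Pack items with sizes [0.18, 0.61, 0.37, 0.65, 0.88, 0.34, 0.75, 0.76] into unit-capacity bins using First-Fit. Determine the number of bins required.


Place items sequentially using First-Fit:
  Item 0.18 -> new Bin 1
  Item 0.61 -> Bin 1 (now 0.79)
  Item 0.37 -> new Bin 2
  Item 0.65 -> new Bin 3
  Item 0.88 -> new Bin 4
  Item 0.34 -> Bin 2 (now 0.71)
  Item 0.75 -> new Bin 5
  Item 0.76 -> new Bin 6
Total bins used = 6

6


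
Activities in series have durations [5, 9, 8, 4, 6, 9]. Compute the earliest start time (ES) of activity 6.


Activity 6 starts after activities 1 through 5 complete.
Predecessor durations: [5, 9, 8, 4, 6]
ES = 5 + 9 + 8 + 4 + 6 = 32

32


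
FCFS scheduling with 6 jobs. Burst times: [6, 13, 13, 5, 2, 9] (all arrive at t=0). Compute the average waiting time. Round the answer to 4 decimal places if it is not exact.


FCFS order (as given): [6, 13, 13, 5, 2, 9]
Waiting times:
  Job 1: wait = 0
  Job 2: wait = 6
  Job 3: wait = 19
  Job 4: wait = 32
  Job 5: wait = 37
  Job 6: wait = 39
Sum of waiting times = 133
Average waiting time = 133/6 = 22.1667

22.1667


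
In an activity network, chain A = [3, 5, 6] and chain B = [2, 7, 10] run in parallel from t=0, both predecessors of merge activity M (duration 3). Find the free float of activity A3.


ES(A3) = sum of predecessors on chain A = 8
EF(A3) = ES + duration = 8 + 6 = 14
Successor of A3 is M. ES(M) = max(sum(A), sum(B)) = max(14, 19) = 19
Free float = ES(successor) - EF(current) = 19 - 14 = 5

5


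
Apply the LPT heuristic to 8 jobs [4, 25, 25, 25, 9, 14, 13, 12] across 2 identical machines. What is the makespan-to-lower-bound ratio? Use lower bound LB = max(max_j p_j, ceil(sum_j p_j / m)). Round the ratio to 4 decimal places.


LPT order: [25, 25, 25, 14, 13, 12, 9, 4]
Machine loads after assignment: [62, 65]
LPT makespan = 65
Lower bound = max(max_job, ceil(total/2)) = max(25, 64) = 64
Ratio = 65 / 64 = 1.0156

1.0156
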